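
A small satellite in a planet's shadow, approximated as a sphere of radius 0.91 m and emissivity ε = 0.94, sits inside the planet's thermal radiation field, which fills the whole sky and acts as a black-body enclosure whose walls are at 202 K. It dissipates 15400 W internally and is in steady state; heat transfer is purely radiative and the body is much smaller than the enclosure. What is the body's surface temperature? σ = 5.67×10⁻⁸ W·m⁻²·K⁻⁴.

For a small grey body in a large enclosure, net radiated power = εσA(T⁴ − T_w⁴).
Steady state: P = εσA(T⁴ − T_w⁴) with A = 4πr² = 10.41 m².
T⁴ = P/(εσA) + T_w⁴ = 15400/(0.94·5.67×10⁻⁸·10.41) + (202)⁴
    = 2.777×10¹⁰ + 1.665×10⁹ = 2.943×10¹⁰ K⁴.

T ≈ 414 K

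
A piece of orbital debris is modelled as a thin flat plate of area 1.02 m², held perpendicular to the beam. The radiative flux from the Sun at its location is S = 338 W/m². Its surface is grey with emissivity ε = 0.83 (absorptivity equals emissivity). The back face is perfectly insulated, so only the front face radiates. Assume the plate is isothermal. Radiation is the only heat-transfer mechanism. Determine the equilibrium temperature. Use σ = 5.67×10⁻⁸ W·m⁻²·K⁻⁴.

At equilibrium, absorbed power = emitted power.
Absorbing cross-section = A = 1.020 m²; emitting surface = A = 1.020 m² (ratio 1).
εS·A_cross = εσ·A_surf·T⁴  ⇒  T⁴ = S/(1σ)   (ε cancels).
T⁴ = 338/(1·5.67×10⁻⁸) = 5.961×10⁹ K⁴.
T = (5.961×10⁹)^(1/4).

T ≈ 278 K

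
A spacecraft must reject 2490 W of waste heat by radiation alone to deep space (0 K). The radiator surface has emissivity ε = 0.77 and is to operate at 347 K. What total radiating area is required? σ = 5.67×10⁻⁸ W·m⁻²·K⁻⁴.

A ≈ 3.93 m²

P = εσA T⁴ ⇒ A = P/(εσT⁴).
T⁴ = 1.450×10¹⁰ K⁴.
A = 2490/(0.77 × 5.67×10⁻⁸ × 1.450×10¹⁰).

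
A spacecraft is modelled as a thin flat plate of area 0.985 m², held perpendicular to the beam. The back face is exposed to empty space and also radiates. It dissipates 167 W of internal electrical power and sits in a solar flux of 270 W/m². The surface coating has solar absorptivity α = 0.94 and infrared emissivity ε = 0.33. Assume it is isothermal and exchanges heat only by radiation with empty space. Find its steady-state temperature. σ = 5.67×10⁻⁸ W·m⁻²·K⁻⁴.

T ≈ 326 K

At steady state, absorbed solar power + internal power = radiated power.
Absorbed: α·S·A_cross = 0.94·270·0.9850 = 250.0 W (cross-section A).
Total input = 250.0 + 167 = 417.0 W.
Radiated: εσ·A_surf·T⁴ with A_surf = 2A = 1.970 m².
T⁴ = 417.0/(0.33·5.67×10⁻⁸·1.970) = 1.131×10¹⁰ K⁴.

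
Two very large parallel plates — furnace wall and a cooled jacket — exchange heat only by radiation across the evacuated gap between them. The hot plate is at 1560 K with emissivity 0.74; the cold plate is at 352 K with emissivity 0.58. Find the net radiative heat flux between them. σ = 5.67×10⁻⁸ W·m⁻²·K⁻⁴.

For two infinite grey parallel plates, q = σ(T₁⁴ − T₂⁴)/(1/ε₁ + 1/ε₂ − 1).
T₁⁴ − T₂⁴ = 5.922×10¹² − 1.535×10¹⁰ = 5.907×10¹² K⁴.
1/ε₁ + 1/ε₂ − 1 = 1.351 + 1.724 − 1 = 2.075.
q = 5.67×10⁻⁸ × 5.907×10¹² / 2.075.

q ≈ 1.61×10⁵ W/m²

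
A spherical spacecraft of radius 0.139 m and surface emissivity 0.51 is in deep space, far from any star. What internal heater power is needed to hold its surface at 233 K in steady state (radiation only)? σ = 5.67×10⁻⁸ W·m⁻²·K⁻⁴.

P = εσ·4πr²·T⁴.
4πr² = 0.2428 m²; T⁴ = 2.947×10⁹ K⁴.
P = 0.51·5.67×10⁻⁸·0.2428·2.947×10⁹.

P ≈ 20.7 W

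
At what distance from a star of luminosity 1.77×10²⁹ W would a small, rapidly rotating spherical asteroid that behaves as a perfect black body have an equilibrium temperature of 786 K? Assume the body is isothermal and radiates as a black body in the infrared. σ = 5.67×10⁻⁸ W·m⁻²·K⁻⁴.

d ≈ 4.03×10¹¹ m

For an isothermal black-emitting sphere, (1−a)S·πr² = σ·4πr²·T⁴ ⇒ S = 4σT⁴/(1−a).
S = 4·5.67×10⁻⁸·(786)⁴/1.00 = 86560 W/m².
Flux falls as S = L/(4πd²), so d = √(L/(4πS)) = √(1.77×10²⁹/(4π·86560)).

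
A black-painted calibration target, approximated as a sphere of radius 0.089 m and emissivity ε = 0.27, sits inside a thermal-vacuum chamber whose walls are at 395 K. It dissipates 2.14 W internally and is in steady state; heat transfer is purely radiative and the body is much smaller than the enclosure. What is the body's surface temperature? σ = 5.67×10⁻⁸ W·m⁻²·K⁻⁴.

T ≈ 401 K

For a small grey body in a large enclosure, net radiated power = εσA(T⁴ − T_w⁴).
Steady state: P = εσA(T⁴ − T_w⁴) with A = 4πr² = 0.09954 m².
T⁴ = P/(εσA) + T_w⁴ = 2.14/(0.27·5.67×10⁻⁸·0.09954) + (395)⁴
    = 1.404×10⁹ + 2.434×10¹⁰ = 2.575×10¹⁰ K⁴.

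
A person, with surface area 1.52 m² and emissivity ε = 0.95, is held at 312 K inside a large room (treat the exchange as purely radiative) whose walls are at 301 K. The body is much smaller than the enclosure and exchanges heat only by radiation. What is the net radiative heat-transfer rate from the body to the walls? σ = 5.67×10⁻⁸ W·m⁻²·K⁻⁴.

P_net ≈ 104 W

For a small grey body in a large enclosure: P_net = εσA(T_body⁴ − T_wall⁴).
A = 1.52 m²; T_body⁴ − T_wall⁴ = 9.476×10⁹ − 8.209×10⁹ = 1.267×10⁹ K⁴.
|P_net| = 0.95·5.67×10⁻⁸·1.520·1.267×10⁹.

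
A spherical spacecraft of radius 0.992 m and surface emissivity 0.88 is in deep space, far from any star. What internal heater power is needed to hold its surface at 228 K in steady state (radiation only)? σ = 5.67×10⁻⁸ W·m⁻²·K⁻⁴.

P = εσ·4πr²·T⁴.
4πr² = 12.37 m²; T⁴ = 2.702×10⁹ K⁴.
P = 0.88·5.67×10⁻⁸·12.37·2.702×10⁹.

P ≈ 1670 W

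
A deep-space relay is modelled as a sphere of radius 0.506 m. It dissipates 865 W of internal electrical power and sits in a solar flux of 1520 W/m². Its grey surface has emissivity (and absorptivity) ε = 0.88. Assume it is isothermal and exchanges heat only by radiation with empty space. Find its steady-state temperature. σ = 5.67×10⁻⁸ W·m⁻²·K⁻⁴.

At steady state, absorbed solar power + internal power = radiated power.
Absorbed: α·S·A_cross = 0.88·1520·0.8044 = 1076 W (cross-section πr²).
Total input = 1076 + 865 = 1941 W.
Radiated: εσ·A_surf·T⁴ with A_surf = 4πr² = 3.217 m².
T⁴ = 1941/(0.88·5.67×10⁻⁸·3.217) = 1.209×10¹⁰ K⁴.

T ≈ 332 K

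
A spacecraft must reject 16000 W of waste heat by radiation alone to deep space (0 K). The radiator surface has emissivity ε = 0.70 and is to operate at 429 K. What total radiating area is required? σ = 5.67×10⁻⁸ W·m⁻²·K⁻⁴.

A ≈ 11.9 m²

P = εσA T⁴ ⇒ A = P/(εσT⁴).
T⁴ = 3.387×10¹⁰ K⁴.
A = 16000/(0.70 × 5.67×10⁻⁸ × 3.387×10¹⁰).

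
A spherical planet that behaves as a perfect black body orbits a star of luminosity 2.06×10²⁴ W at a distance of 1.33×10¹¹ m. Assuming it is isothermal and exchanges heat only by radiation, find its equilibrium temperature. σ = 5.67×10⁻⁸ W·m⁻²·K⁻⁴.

First find the stellar flux at distance d: S = L/(4πd²) = 2.06×10²⁴/(4π·(1.33×10¹¹)²) = 9.267 W/m².
For an isothermal sphere, absorbed (1−a)S·πr² = emitted σ·4πr²·T⁴, so T⁴ = (1−a)S/(4σ).
T⁴ = 1.00·9.267/(4·5.67×10⁻⁸) = 4.086×10⁷ K⁴.

T ≈ 80.0 K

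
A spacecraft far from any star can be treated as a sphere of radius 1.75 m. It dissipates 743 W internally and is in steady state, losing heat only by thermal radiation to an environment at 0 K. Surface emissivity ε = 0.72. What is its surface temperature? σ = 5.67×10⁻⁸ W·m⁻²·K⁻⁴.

T ≈ 147 K

Steady state: internal power = radiated power, P = εσA T⁴.
Radiating area A = 4πr² = 38.48 m².
T⁴ = P/(εσA) = 743/(0.72·5.67×10⁻⁸·38.48) = 4.729×10⁸ K⁴.
T = (4.729×10⁸)^(1/4).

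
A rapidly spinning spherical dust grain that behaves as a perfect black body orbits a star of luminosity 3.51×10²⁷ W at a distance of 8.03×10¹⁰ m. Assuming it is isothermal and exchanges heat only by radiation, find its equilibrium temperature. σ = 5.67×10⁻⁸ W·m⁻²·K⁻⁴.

First find the stellar flux at distance d: S = L/(4πd²) = 3.51×10²⁷/(4π·(8.03×10¹⁰)²) = 43320 W/m².
For an isothermal sphere, absorbed (1−a)S·πr² = emitted σ·4πr²·T⁴, so T⁴ = (1−a)S/(4σ).
T⁴ = 1.00·43320/(4·5.67×10⁻⁸) = 1.910×10¹¹ K⁴.

T ≈ 661 K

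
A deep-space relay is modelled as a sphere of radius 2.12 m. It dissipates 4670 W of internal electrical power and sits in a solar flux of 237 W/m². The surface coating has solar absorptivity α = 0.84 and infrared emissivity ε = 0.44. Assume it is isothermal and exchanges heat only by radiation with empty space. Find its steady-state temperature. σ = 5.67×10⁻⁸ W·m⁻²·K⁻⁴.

At steady state, absorbed solar power + internal power = radiated power.
Absorbed: α·S·A_cross = 0.84·237·14.12 = 2811 W (cross-section πr²).
Total input = 2811 + 4670 = 7481 W.
Radiated: εσ·A_surf·T⁴ with A_surf = 4πr² = 56.48 m².
T⁴ = 7481/(0.44·5.67×10⁻⁸·56.48) = 5.309×10⁹ K⁴.

T ≈ 270 K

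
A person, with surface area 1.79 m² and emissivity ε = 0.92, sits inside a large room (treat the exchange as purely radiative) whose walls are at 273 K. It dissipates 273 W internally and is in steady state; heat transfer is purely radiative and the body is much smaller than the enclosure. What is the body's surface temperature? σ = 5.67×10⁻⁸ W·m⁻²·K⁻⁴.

For a small grey body in a large enclosure, net radiated power = εσA(T⁴ − T_w⁴).
Steady state: P = εσA(T⁴ − T_w⁴) with A = 1.79 m².
T⁴ = P/(εσA) + T_w⁴ = 273/(0.92·5.67×10⁻⁸·1.790) + (273)⁴
    = 2.924×10⁹ + 5.555×10⁹ = 8.478×10⁹ K⁴.

T ≈ 303 K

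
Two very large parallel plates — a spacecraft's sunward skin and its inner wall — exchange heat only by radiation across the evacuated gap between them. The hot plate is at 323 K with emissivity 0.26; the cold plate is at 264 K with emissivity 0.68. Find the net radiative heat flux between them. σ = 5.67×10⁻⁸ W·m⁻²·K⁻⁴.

For two infinite grey parallel plates, q = σ(T₁⁴ − T₂⁴)/(1/ε₁ + 1/ε₂ − 1).
T₁⁴ − T₂⁴ = 1.088×10¹⁰ − 4.858×10⁹ = 6.027×10⁹ K⁴.
1/ε₁ + 1/ε₂ − 1 = 3.846 + 1.471 − 1 = 4.317.
q = 5.67×10⁻⁸ × 6.027×10⁹ / 4.317.

q ≈ 79.2 W/m²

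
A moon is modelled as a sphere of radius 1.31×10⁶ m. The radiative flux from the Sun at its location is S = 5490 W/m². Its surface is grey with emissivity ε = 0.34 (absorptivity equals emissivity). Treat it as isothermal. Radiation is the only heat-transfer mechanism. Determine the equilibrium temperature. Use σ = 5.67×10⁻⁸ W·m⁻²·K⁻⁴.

At equilibrium, absorbed power = emitted power.
Absorbing cross-section = πr² = 5.391×10¹² m²; emitting surface = 4πr² = 2.157×10¹³ m² (ratio 4).
εS·A_cross = εσ·A_surf·T⁴  ⇒  T⁴ = S/(4σ)   (ε cancels).
T⁴ = 5490/(4·5.67×10⁻⁸) = 2.421×10¹⁰ K⁴.
T = (2.421×10¹⁰)^(1/4).

T ≈ 394 K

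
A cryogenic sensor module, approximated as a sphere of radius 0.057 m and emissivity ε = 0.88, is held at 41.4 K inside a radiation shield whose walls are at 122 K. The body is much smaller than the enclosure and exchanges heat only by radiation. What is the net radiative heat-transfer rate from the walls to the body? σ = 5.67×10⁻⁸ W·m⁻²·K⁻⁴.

For a small grey body in a large enclosure: P_net = εσA(T_body⁴ − T_wall⁴).
A = 4πr² = 0.04083 m²; T_body⁴ − T_wall⁴ = 2.938×10⁶ − 2.215×10⁸ = -2.186×10⁸ K⁴.
|P_net| = 0.88·5.67×10⁻⁸·0.04083·2.186×10⁸.

P_net ≈ 0.445 W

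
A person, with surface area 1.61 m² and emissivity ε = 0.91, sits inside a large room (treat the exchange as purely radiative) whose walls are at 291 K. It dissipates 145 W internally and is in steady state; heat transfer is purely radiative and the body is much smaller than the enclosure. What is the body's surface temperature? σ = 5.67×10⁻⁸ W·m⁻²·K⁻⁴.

T ≈ 307 K

For a small grey body in a large enclosure, net radiated power = εσA(T⁴ − T_w⁴).
Steady state: P = εσA(T⁴ − T_w⁴) with A = 1.61 m².
T⁴ = P/(εσA) + T_w⁴ = 145/(0.91·5.67×10⁻⁸·1.610) + (291)⁴
    = 1.745×10⁹ + 7.171×10⁹ = 8.916×10⁹ K⁴.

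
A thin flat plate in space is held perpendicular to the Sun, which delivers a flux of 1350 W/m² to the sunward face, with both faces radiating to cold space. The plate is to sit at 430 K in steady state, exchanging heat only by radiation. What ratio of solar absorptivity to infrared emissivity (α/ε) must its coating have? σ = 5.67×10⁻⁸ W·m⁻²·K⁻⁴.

α/ε ≈ 2.87

Balance: αS·A = εσ·2A·T⁴ ⇒ α/ε = 2σT⁴/S.
α/ε = 2·5.67×10⁻⁸·(430)⁴/1350 = 2·5.67×10⁻⁸·3.419×10¹⁰/1350.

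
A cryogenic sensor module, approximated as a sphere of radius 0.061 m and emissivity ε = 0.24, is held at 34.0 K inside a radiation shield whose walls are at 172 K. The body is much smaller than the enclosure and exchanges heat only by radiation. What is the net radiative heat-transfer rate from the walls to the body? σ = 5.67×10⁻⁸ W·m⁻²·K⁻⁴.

For a small grey body in a large enclosure: P_net = εσA(T_body⁴ − T_wall⁴).
A = 4πr² = 0.04676 m²; T_body⁴ − T_wall⁴ = 1.336×10⁶ − 8.752×10⁸ = -8.739×10⁸ K⁴.
|P_net| = 0.24·5.67×10⁻⁸·0.04676·8.739×10⁸.

P_net ≈ 0.556 W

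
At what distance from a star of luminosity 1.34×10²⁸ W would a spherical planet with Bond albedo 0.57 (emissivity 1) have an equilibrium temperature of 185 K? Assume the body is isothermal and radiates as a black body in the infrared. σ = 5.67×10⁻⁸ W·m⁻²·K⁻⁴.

For an isothermal black-emitting sphere, (1−a)S·πr² = σ·4πr²·T⁴ ⇒ S = 4σT⁴/(1−a).
S = 4·5.67×10⁻⁸·(185)⁴/0.430 = 617.8 W/m².
Flux falls as S = L/(4πd²), so d = √(L/(4πS)) = √(1.34×10²⁸/(4π·617.8)).

d ≈ 1.31×10¹² m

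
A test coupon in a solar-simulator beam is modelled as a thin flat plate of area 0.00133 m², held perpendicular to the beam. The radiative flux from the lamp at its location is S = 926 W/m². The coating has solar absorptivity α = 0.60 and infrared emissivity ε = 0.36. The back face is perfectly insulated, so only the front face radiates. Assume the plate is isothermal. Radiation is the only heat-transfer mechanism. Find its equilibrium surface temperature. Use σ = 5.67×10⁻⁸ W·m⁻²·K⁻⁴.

T ≈ 406 K

At equilibrium, absorbed power = emitted power.
Absorbing cross-section = A = 0.001330 m²; emitting surface = A = 0.001330 m² (ratio 1).
αS·A_cross = εσ·A_surf·T⁴  ⇒  T⁴ = αS/(ε·1σ).
T⁴ = 0.600·926/(0.36·1·5.67×10⁻⁸) = 2.722×10¹⁰ K⁴.
T = (2.722×10¹⁰)^(1/4).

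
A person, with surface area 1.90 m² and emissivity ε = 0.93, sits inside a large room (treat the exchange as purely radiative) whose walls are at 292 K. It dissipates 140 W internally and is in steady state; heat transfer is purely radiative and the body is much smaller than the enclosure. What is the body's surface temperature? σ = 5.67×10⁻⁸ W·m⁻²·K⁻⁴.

For a small grey body in a large enclosure, net radiated power = εσA(T⁴ − T_w⁴).
Steady state: P = εσA(T⁴ − T_w⁴) with A = 1.90 m².
T⁴ = P/(εσA) + T_w⁴ = 140/(0.93·5.67×10⁻⁸·1.900) + (292)⁴
    = 1.397×10⁹ + 7.270×10⁹ = 8.667×10⁹ K⁴.

T ≈ 305 K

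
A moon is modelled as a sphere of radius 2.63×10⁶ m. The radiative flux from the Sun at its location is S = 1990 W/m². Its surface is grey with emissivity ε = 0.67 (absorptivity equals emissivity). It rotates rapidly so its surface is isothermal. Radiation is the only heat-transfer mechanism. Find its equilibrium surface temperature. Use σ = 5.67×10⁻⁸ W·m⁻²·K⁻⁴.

T ≈ 306 K

At equilibrium, absorbed power = emitted power.
Absorbing cross-section = πr² = 2.173×10¹³ m²; emitting surface = 4πr² = 8.692×10¹³ m² (ratio 4).
εS·A_cross = εσ·A_surf·T⁴  ⇒  T⁴ = S/(4σ)   (ε cancels).
T⁴ = 1990/(4·5.67×10⁻⁸) = 8.774×10⁹ K⁴.
T = (8.774×10⁹)^(1/4).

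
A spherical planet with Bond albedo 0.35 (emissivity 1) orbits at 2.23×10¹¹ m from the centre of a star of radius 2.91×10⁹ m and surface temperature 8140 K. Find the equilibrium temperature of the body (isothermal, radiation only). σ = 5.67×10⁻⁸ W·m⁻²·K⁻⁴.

T ≈ 590 K

The star's surface emits σT_*⁴; at distance d the flux is S = σT_*⁴(R_*/d)².
S = 5.67×10⁻⁸·(8140)⁴·(2.91×10⁹/2.23×10¹¹)² = 42390 W/m².
For an isothermal sphere T⁴ = (1−a)S/(4σ) = 1.215×10¹¹ K⁴.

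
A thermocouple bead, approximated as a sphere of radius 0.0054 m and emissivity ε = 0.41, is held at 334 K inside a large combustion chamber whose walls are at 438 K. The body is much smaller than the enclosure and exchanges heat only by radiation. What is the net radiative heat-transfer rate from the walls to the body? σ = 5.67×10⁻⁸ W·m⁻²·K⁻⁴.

For a small grey body in a large enclosure: P_net = εσA(T_body⁴ − T_wall⁴).
A = 4πr² = 3.664×10⁻⁴ m²; T_body⁴ − T_wall⁴ = 1.244×10¹⁰ − 3.680×10¹⁰ = -2.436×10¹⁰ K⁴.
|P_net| = 0.41·5.67×10⁻⁸·3.664×10⁻⁴·2.436×10¹⁰.

P_net ≈ 0.208 W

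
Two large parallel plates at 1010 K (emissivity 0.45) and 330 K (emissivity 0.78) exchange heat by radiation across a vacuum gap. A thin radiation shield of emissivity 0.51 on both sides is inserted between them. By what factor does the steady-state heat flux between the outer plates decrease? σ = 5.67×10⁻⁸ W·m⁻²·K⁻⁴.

Without shield: q₀ = σΔ(T⁴)/(1/ε₁+1/ε₂−1) with denominator 2.504.
With shield the two gaps are in series; the resistances add: (1/ε₁+1/ε_s−1)+(1/ε_s+1/ε₂−1) = 3.183+2.243 = 5.426.
Heat-flux ratio q₀/q = 5.426/2.504.

factor ≈ 2.17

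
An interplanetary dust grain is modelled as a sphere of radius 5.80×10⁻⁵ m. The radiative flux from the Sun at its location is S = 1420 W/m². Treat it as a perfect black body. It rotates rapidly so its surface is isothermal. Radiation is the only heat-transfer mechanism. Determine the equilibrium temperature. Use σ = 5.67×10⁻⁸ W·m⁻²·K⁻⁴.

At equilibrium, absorbed power = emitted power.
Absorbing cross-section = πr² = 1.057×10⁻⁸ m²; emitting surface = 4πr² = 4.227×10⁻⁸ m² (ratio 4).
S·A_cross = εσ·A_surf·T⁴  ⇒  T⁴ = S/(4σ).
T⁴ = 1.00·1420/(4·5.67×10⁻⁸) = 6.261×10⁹ K⁴.
T = (6.261×10⁹)^(1/4).

T ≈ 281 K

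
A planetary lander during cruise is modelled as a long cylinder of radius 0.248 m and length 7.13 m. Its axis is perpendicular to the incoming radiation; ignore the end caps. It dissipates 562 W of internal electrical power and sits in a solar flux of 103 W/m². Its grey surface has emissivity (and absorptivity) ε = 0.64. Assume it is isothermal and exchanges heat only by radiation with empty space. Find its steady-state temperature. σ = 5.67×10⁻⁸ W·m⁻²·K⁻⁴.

T ≈ 211 K

At steady state, absorbed solar power + internal power = radiated power.
Absorbed: α·S·A_cross = 0.64·103·3.536 = 233.1 W (cross-section 2rL).
Total input = 233.1 + 562 = 795.1 W.
Radiated: εσ·A_surf·T⁴ with A_surf = 2πrL = 11.11 m².
T⁴ = 795.1/(0.64·5.67×10⁻⁸·11.11) = 1.972×10⁹ K⁴.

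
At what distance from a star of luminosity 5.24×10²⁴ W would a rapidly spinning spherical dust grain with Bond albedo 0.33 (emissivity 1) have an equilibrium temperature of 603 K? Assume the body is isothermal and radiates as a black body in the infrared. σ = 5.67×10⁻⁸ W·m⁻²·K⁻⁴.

d ≈ 3.05×10⁹ m

For an isothermal black-emitting sphere, (1−a)S·πr² = σ·4πr²·T⁴ ⇒ S = 4σT⁴/(1−a).
S = 4·5.67×10⁻⁸·(603)⁴/0.670 = 44750 W/m².
Flux falls as S = L/(4πd²), so d = √(L/(4πS)) = √(5.24×10²⁴/(4π·44750)).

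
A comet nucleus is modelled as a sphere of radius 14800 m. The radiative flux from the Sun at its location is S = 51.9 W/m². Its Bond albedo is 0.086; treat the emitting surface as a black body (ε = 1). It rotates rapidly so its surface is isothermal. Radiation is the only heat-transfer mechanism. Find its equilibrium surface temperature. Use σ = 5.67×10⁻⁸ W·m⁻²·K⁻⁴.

T ≈ 120 K

At equilibrium, absorbed power = emitted power.
Absorbing cross-section = πr² = 6.881×10⁸ m²; emitting surface = 4πr² = 2.753×10⁹ m² (ratio 4).
(1−a)S·A_cross = εσ·A_surf·T⁴  ⇒  T⁴ = (1−a)S/(4σ).
T⁴ = 0.914·51.9/(4·5.67×10⁻⁸) = 2.092×10⁸ K⁴.
T = (2.092×10⁸)^(1/4).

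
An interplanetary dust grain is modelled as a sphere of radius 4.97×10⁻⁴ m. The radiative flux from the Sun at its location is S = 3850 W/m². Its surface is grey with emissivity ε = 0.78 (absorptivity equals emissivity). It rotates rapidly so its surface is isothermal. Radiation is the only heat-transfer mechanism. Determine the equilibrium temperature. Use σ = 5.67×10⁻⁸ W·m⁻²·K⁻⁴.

T ≈ 361 K

At equilibrium, absorbed power = emitted power.
Absorbing cross-section = πr² = 7.760×10⁻⁷ m²; emitting surface = 4πr² = 3.104×10⁻⁶ m² (ratio 4).
εS·A_cross = εσ·A_surf·T⁴  ⇒  T⁴ = S/(4σ)   (ε cancels).
T⁴ = 3850/(4·5.67×10⁻⁸) = 1.698×10¹⁰ K⁴.
T = (1.698×10¹⁰)^(1/4).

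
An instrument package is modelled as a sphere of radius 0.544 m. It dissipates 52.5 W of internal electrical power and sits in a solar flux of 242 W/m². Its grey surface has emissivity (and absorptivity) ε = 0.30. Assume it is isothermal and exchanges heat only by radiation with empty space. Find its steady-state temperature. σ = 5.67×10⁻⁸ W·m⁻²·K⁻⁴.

T ≈ 209 K

At steady state, absorbed solar power + internal power = radiated power.
Absorbed: α·S·A_cross = 0.30·242·0.9297 = 67.50 W (cross-section πr²).
Total input = 67.50 + 52.5 = 120.0 W.
Radiated: εσ·A_surf·T⁴ with A_surf = 4πr² = 3.719 m².
T⁴ = 120.0/(0.30·5.67×10⁻⁸·3.719) = 1.897×10⁹ K⁴.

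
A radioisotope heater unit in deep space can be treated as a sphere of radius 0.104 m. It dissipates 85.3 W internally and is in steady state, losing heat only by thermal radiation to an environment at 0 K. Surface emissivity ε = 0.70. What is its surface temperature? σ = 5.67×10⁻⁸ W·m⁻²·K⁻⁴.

Steady state: internal power = radiated power, P = εσA T⁴.
Radiating area A = 4πr² = 0.1359 m².
T⁴ = P/(εσA) = 85.3/(0.70·5.67×10⁻⁸·0.1359) = 1.581×10¹⁰ K⁴.
T = (1.581×10¹⁰)^(1/4).

T ≈ 355 K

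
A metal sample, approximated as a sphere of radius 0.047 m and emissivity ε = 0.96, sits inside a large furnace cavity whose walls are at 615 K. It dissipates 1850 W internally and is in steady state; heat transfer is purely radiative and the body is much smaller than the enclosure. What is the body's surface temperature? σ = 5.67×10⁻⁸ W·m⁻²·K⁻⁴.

T ≈ 1080 K

For a small grey body in a large enclosure, net radiated power = εσA(T⁴ − T_w⁴).
Steady state: P = εσA(T⁴ − T_w⁴) with A = 4πr² = 0.02776 m².
T⁴ = P/(εσA) + T_w⁴ = 1850/(0.96·5.67×10⁻⁸·0.02776) + (615)⁴
    = 1.224×10¹² + 1.431×10¹¹ = 1.367×10¹² K⁴.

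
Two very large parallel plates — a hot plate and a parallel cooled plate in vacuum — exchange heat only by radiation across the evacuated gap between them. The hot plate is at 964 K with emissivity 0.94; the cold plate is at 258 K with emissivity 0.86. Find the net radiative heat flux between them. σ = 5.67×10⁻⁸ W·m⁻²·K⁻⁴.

For two infinite grey parallel plates, q = σ(T₁⁴ − T₂⁴)/(1/ε₁ + 1/ε₂ − 1).
T₁⁴ − T₂⁴ = 8.636×10¹¹ − 4.431×10⁹ = 8.592×10¹¹ K⁴.
1/ε₁ + 1/ε₂ − 1 = 1.064 + 1.163 − 1 = 1.227.
q = 5.67×10⁻⁸ × 8.592×10¹¹ / 1.227.

q ≈ 39700 W/m²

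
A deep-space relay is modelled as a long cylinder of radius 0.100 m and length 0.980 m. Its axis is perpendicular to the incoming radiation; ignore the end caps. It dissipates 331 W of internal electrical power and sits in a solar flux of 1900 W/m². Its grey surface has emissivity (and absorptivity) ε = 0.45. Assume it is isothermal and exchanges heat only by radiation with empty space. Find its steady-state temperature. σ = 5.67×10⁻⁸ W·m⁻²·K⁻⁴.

T ≈ 422 K

At steady state, absorbed solar power + internal power = radiated power.
Absorbed: α·S·A_cross = 0.45·1900·0.1960 = 167.6 W (cross-section 2rL).
Total input = 167.6 + 331 = 498.6 W.
Radiated: εσ·A_surf·T⁴ with A_surf = 2πrL = 0.6158 m².
T⁴ = 498.6/(0.45·5.67×10⁻⁸·0.6158) = 3.173×10¹⁰ K⁴.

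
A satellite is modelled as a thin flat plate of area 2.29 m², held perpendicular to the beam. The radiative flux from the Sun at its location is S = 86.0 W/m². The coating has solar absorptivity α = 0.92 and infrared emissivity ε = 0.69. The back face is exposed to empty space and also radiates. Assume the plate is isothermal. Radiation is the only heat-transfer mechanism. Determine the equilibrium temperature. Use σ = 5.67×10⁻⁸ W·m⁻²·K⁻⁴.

T ≈ 178 K

At equilibrium, absorbed power = emitted power.
Absorbing cross-section = A = 2.290 m²; emitting surface = 2A = 4.580 m² (ratio 2).
αS·A_cross = εσ·A_surf·T⁴  ⇒  T⁴ = αS/(ε·2σ).
T⁴ = 0.920·86.0/(0.69·2·5.67×10⁻⁸) = 1.011×10⁹ K⁴.
T = (1.011×10⁹)^(1/4).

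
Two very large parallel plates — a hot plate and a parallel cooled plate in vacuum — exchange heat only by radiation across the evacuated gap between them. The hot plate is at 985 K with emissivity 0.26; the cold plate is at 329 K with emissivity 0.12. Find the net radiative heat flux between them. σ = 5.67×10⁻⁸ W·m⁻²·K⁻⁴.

For two infinite grey parallel plates, q = σ(T₁⁴ − T₂⁴)/(1/ε₁ + 1/ε₂ − 1).
T₁⁴ − T₂⁴ = 9.413×10¹¹ − 1.172×10¹⁰ = 9.296×10¹¹ K⁴.
1/ε₁ + 1/ε₂ − 1 = 3.846 + 8.333 − 1 = 11.18.
q = 5.67×10⁻⁸ × 9.296×10¹¹ / 11.18.

q ≈ 4710 W/m²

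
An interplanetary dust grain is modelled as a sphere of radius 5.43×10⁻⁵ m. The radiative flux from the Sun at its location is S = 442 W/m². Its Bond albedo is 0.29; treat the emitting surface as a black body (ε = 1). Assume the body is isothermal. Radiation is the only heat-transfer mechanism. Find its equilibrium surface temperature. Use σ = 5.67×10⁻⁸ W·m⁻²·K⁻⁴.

T ≈ 193 K

At equilibrium, absorbed power = emitted power.
Absorbing cross-section = πr² = 9.263×10⁻⁹ m²; emitting surface = 4πr² = 3.705×10⁻⁸ m² (ratio 4).
(1−a)S·A_cross = εσ·A_surf·T⁴  ⇒  T⁴ = (1−a)S/(4σ).
T⁴ = 0.710·442/(4·5.67×10⁻⁸) = 1.384×10⁹ K⁴.
T = (1.384×10⁹)^(1/4).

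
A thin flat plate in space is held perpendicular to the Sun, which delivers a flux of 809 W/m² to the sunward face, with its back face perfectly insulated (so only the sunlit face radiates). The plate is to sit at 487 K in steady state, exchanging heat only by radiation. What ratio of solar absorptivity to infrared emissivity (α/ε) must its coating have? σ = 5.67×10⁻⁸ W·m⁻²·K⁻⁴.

α/ε ≈ 3.94

Balance: αS·A = εσ·1A·T⁴ ⇒ α/ε = σT⁴/S.
α/ε = 5.67×10⁻⁸·(487)⁴/809 = 5.67×10⁻⁸·5.625×10¹⁰/809.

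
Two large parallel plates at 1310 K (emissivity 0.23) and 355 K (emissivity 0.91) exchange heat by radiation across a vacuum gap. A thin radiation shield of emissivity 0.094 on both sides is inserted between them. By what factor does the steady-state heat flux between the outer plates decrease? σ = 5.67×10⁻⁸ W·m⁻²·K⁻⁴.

Without shield: q₀ = σΔ(T⁴)/(1/ε₁+1/ε₂−1) with denominator 4.447.
With shield the two gaps are in series; the resistances add: (1/ε₁+1/ε_s−1)+(1/ε_s+1/ε₂−1) = 13.99+10.74 = 24.72.
Heat-flux ratio q₀/q = 24.72/4.447.

factor ≈ 5.56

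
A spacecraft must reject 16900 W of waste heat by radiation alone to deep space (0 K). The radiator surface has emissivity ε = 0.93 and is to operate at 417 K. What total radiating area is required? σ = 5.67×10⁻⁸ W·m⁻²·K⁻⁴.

A ≈ 10.6 m²

P = εσA T⁴ ⇒ A = P/(εσT⁴).
T⁴ = 3.024×10¹⁰ K⁴.
A = 16900/(0.93 × 5.67×10⁻⁸ × 3.024×10¹⁰).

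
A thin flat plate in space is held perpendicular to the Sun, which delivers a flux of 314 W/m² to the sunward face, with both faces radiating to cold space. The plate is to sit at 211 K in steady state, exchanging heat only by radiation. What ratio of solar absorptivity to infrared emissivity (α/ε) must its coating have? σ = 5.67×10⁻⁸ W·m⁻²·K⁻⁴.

α/ε ≈ 0.716

Balance: αS·A = εσ·2A·T⁴ ⇒ α/ε = 2σT⁴/S.
α/ε = 2·5.67×10⁻⁸·(211)⁴/314 = 2·5.67×10⁻⁸·1.982×10⁹/314.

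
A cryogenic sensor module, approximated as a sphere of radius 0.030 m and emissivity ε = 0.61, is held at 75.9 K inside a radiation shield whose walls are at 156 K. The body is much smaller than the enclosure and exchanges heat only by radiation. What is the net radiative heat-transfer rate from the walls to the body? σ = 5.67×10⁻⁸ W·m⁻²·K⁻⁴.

For a small grey body in a large enclosure: P_net = εσA(T_body⁴ − T_wall⁴).
A = 4πr² = 0.01131 m²; T_body⁴ − T_wall⁴ = 3.319×10⁷ − 5.922×10⁸ = -5.591×10⁸ K⁴.
|P_net| = 0.61·5.67×10⁻⁸·0.01131·5.591×10⁸.

P_net ≈ 0.219 W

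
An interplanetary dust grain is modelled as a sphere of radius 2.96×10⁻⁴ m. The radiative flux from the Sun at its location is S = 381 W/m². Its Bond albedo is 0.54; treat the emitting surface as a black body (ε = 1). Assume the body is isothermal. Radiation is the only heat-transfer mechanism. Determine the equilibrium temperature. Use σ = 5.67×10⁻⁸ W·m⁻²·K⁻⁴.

At equilibrium, absorbed power = emitted power.
Absorbing cross-section = πr² = 2.753×10⁻⁷ m²; emitting surface = 4πr² = 1.101×10⁻⁶ m² (ratio 4).
(1−a)S·A_cross = εσ·A_surf·T⁴  ⇒  T⁴ = (1−a)S/(4σ).
T⁴ = 0.460·381/(4·5.67×10⁻⁸) = 7.728×10⁸ K⁴.
T = (7.728×10⁸)^(1/4).

T ≈ 167 K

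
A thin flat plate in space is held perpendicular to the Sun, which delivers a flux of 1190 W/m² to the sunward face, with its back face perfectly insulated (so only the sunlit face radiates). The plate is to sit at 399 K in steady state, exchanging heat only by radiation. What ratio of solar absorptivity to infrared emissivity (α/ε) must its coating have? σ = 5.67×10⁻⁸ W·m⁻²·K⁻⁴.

α/ε ≈ 1.21

Balance: αS·A = εσ·1A·T⁴ ⇒ α/ε = σT⁴/S.
α/ε = 5.67×10⁻⁸·(399)⁴/1190 = 5.67×10⁻⁸·2.534×10¹⁰/1190.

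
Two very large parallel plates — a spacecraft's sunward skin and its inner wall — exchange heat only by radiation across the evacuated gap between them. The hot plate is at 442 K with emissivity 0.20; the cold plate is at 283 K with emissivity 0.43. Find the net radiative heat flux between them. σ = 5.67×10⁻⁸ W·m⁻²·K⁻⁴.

q ≈ 285 W/m²

For two infinite grey parallel plates, q = σ(T₁⁴ − T₂⁴)/(1/ε₁ + 1/ε₂ − 1).
T₁⁴ − T₂⁴ = 3.817×10¹⁰ − 6.414×10⁹ = 3.175×10¹⁰ K⁴.
1/ε₁ + 1/ε₂ − 1 = 5.000 + 2.326 − 1 = 6.326.
q = 5.67×10⁻⁸ × 3.175×10¹⁰ / 6.326.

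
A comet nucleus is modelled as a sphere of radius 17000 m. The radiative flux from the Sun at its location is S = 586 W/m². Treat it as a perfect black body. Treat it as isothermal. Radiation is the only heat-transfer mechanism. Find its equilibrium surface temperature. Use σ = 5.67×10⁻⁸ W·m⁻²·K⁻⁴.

At equilibrium, absorbed power = emitted power.
Absorbing cross-section = πr² = 9.079×10⁸ m²; emitting surface = 4πr² = 3.632×10⁹ m² (ratio 4).
S·A_cross = εσ·A_surf·T⁴  ⇒  T⁴ = S/(4σ).
T⁴ = 1.00·586/(4·5.67×10⁻⁸) = 2.584×10⁹ K⁴.
T = (2.584×10⁹)^(1/4).

T ≈ 225 K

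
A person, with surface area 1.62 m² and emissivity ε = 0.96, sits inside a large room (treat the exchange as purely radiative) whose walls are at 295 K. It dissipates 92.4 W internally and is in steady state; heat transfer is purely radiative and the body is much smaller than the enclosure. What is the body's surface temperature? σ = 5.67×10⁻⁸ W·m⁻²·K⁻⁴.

T ≈ 305 K

For a small grey body in a large enclosure, net radiated power = εσA(T⁴ − T_w⁴).
Steady state: P = εσA(T⁴ − T_w⁴) with A = 1.62 m².
T⁴ = P/(εσA) + T_w⁴ = 92.4/(0.96·5.67×10⁻⁸·1.620) + (295)⁴
    = 1.048×10⁹ + 7.573×10⁹ = 8.621×10⁹ K⁴.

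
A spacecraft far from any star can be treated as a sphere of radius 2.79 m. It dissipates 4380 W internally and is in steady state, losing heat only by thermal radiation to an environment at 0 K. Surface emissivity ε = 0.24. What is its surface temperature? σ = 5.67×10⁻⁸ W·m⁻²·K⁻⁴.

T ≈ 240 K

Steady state: internal power = radiated power, P = εσA T⁴.
Radiating area A = 4πr² = 97.82 m².
T⁴ = P/(εσA) = 4380/(0.24·5.67×10⁻⁸·97.82) = 3.290×10⁹ K⁴.
T = (3.290×10⁹)^(1/4).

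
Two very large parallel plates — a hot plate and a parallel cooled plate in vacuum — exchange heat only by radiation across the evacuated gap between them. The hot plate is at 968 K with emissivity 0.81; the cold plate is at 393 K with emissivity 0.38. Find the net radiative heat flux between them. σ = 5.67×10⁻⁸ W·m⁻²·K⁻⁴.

For two infinite grey parallel plates, q = σ(T₁⁴ − T₂⁴)/(1/ε₁ + 1/ε₂ − 1).
T₁⁴ − T₂⁴ = 8.780×10¹¹ − 2.385×10¹⁰ = 8.542×10¹¹ K⁴.
1/ε₁ + 1/ε₂ − 1 = 1.235 + 2.632 − 1 = 2.866.
q = 5.67×10⁻⁸ × 8.542×10¹¹ / 2.866.

q ≈ 16900 W/m²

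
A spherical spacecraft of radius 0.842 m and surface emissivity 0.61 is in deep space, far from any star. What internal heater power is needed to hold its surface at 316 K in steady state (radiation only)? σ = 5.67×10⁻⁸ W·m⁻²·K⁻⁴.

P ≈ 3070 W

P = εσ·4πr²·T⁴.
4πr² = 8.909 m²; T⁴ = 9.971×10⁹ K⁴.
P = 0.61·5.67×10⁻⁸·8.909·9.971×10⁹.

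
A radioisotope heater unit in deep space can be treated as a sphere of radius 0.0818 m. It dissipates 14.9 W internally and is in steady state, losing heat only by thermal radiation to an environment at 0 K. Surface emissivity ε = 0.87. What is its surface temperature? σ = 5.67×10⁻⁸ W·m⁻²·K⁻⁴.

T ≈ 245 K

Steady state: internal power = radiated power, P = εσA T⁴.
Radiating area A = 4πr² = 0.08408 m².
T⁴ = P/(εσA) = 14.9/(0.87·5.67×10⁻⁸·0.08408) = 3.592×10⁹ K⁴.
T = (3.592×10⁹)^(1/4).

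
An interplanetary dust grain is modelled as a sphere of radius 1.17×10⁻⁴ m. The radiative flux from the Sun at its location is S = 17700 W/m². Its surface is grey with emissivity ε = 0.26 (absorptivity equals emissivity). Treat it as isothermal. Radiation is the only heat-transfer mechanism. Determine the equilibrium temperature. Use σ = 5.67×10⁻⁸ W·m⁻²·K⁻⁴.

T ≈ 529 K

At equilibrium, absorbed power = emitted power.
Absorbing cross-section = πr² = 4.301×10⁻⁸ m²; emitting surface = 4πr² = 1.720×10⁻⁷ m² (ratio 4).
εS·A_cross = εσ·A_surf·T⁴  ⇒  T⁴ = S/(4σ)   (ε cancels).
T⁴ = 17700/(4·5.67×10⁻⁸) = 7.804×10¹⁰ K⁴.
T = (7.804×10¹⁰)^(1/4).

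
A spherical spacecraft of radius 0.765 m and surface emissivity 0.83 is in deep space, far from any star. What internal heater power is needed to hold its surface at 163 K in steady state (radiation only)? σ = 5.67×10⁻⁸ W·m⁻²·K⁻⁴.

P ≈ 244 W

P = εσ·4πr²·T⁴.
4πr² = 7.354 m²; T⁴ = 7.059×10⁸ K⁴.
P = 0.83·5.67×10⁻⁸·7.354·7.059×10⁸.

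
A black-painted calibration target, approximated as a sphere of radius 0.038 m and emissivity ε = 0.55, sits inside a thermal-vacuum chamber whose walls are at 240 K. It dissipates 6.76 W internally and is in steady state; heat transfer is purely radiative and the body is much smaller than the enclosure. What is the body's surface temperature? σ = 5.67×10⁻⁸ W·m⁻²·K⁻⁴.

T ≈ 351 K

For a small grey body in a large enclosure, net radiated power = εσA(T⁴ − T_w⁴).
Steady state: P = εσA(T⁴ − T_w⁴) with A = 4πr² = 0.01815 m².
T⁴ = P/(εσA) + T_w⁴ = 6.76/(0.55·5.67×10⁻⁸·0.01815) + (240)⁴
    = 1.195×10¹⁰ + 3.318×10⁹ = 1.526×10¹⁰ K⁴.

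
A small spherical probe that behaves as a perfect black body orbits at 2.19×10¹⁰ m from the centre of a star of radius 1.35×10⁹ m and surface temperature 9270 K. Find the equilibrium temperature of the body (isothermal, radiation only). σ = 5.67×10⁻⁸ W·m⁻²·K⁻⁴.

T ≈ 1630 K

The star's surface emits σT_*⁴; at distance d the flux is S = σT_*⁴(R_*/d)².
S = 5.67×10⁻⁸·(9270)⁴·(1.35×10⁹/2.19×10¹⁰)² = 1.591×10⁶ W/m².
For an isothermal sphere T⁴ = (1−a)S/(4σ) = 7.015×10¹² K⁴.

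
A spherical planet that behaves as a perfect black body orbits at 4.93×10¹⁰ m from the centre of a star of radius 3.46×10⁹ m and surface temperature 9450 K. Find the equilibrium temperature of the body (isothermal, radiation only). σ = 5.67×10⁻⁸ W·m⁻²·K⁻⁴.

The star's surface emits σT_*⁴; at distance d the flux is S = σT_*⁴(R_*/d)².
S = 5.67×10⁻⁸·(9450)⁴·(3.46×10⁹/4.93×10¹⁰)² = 2.227×10⁶ W/m².
For an isothermal sphere T⁴ = (1−a)S/(4σ) = 9.820×10¹² K⁴.

T ≈ 1770 K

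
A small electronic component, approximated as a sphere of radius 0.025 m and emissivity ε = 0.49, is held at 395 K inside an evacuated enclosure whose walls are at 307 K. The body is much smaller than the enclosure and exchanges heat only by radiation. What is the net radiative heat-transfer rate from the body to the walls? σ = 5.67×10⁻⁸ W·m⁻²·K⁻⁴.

P_net ≈ 3.37 W

For a small grey body in a large enclosure: P_net = εσA(T_body⁴ − T_wall⁴).
A = 4πr² = 0.007854 m²; T_body⁴ − T_wall⁴ = 2.434×10¹⁰ − 8.883×10⁹ = 1.546×10¹⁰ K⁴.
|P_net| = 0.49·5.67×10⁻⁸·0.007854·1.546×10¹⁰.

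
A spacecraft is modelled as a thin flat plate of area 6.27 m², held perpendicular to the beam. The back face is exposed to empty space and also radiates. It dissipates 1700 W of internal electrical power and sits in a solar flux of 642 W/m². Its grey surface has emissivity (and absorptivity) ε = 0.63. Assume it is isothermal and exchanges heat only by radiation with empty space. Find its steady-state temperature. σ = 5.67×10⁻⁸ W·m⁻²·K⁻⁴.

At steady state, absorbed solar power + internal power = radiated power.
Absorbed: α·S·A_cross = 0.63·642·6.270 = 2536 W (cross-section A).
Total input = 2536 + 1700 = 4236 W.
Radiated: εσ·A_surf·T⁴ with A_surf = 2A = 12.54 m².
T⁴ = 4236/(0.63·5.67×10⁻⁸·12.54) = 9.457×10⁹ K⁴.

T ≈ 312 K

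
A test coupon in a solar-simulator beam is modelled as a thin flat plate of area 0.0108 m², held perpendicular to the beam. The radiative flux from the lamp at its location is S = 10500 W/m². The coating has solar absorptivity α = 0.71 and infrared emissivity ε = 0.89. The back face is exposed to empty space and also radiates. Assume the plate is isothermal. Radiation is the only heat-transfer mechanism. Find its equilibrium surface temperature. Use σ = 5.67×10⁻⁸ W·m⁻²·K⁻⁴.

T ≈ 521 K

At equilibrium, absorbed power = emitted power.
Absorbing cross-section = A = 0.01080 m²; emitting surface = 2A = 0.02160 m² (ratio 2).
αS·A_cross = εσ·A_surf·T⁴  ⇒  T⁴ = αS/(ε·2σ).
T⁴ = 0.710·10500/(0.89·2·5.67×10⁻⁸) = 7.387×10¹⁰ K⁴.
T = (7.387×10¹⁰)^(1/4).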